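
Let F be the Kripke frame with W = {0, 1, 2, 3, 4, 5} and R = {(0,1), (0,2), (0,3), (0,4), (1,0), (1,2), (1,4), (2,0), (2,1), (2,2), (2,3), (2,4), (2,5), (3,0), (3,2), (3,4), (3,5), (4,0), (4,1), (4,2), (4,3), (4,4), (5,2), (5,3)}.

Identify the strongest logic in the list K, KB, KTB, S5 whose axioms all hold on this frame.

KB

Symmetric (axiom B): yes — every pair in R has its reverse in R.
Reflexive (axiom T): no — 0 is not related to itself.
Euclidean (axiom 5): no — 0 R 1 and 0 R 3, but not 1 R 3.
So F validates K, KB; KTB would additionally require R to be reflexive. The strongest is KB.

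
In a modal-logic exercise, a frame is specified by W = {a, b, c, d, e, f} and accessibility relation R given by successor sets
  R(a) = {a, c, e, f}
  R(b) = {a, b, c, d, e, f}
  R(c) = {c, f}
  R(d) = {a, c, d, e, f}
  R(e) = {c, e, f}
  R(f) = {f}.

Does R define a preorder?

Reflexive: yes — every world is R-related to itself.
Transitive: yes — every two-step R-path is closed by a direct edge.
So R is a preorder.

Yes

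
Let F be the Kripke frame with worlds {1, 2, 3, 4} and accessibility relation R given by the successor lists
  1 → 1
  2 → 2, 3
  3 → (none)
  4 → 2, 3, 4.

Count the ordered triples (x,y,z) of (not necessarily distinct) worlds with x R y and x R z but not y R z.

Enumerating: (2,3,2), (2,3,3), (4,2,4), (4,3,2), (4,3,3), (4,3,4).

6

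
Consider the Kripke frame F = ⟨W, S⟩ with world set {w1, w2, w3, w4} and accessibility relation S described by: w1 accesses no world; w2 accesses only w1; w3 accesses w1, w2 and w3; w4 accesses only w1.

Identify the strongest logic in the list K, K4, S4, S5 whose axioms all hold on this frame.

Transitive (axiom 4): yes — every two-step S-path is closed by a direct edge.
Reflexive (axiom T): no — w1 is not related to itself.
Euclidean (axiom 5): no — w3 S w1 and w3 S w2, but not w1 S w2.
So F validates K, K4; S4 would additionally require S to be reflexive. The strongest is K4.

K4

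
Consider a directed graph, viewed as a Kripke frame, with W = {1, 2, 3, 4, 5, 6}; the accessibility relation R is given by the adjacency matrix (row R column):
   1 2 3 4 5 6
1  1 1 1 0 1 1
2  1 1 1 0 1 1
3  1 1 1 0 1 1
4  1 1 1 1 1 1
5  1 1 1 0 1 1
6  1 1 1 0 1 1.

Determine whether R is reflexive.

Yes

Reflexive: yes — every world is R-related to itself.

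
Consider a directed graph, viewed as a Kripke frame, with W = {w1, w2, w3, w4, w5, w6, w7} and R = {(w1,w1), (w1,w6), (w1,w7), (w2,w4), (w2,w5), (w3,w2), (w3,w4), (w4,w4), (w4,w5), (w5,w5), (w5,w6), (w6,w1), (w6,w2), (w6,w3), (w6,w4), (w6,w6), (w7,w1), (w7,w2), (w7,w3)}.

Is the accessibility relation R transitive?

No

Transitive: no — w1 R w6 and w6 R w2, but not w1 R w2.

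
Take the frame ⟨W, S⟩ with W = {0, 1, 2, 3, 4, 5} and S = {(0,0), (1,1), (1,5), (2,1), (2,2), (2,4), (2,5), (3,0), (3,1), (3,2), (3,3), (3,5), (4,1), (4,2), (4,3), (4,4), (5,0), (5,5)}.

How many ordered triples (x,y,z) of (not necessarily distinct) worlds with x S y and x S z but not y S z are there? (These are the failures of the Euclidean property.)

25

Enumerating: (1,5,1), (2,1,2), (2,1,4), (2,4,5), (2,5,1), (2,5,2), (2,5,4), (3,0,1), (3,0,2), (3,0,3), (3,0,5), (3,1,0), … and 13 more.
Total: 25.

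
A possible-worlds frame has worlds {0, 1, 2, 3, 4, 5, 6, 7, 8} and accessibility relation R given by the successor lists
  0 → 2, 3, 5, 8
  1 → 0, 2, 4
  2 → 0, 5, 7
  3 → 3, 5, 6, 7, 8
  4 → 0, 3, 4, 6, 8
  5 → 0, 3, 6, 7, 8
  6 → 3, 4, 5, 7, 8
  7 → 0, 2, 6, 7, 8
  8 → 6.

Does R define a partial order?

No

Reflexive: no — 0 is not related to itself.
Transitive: no — 0 R 2 and 2 R 7, but not 0 R 7.
Antisymmetric: no — 0 R 2 and 2 R 0 with 0 ≠ 2.
So R is not a partial order.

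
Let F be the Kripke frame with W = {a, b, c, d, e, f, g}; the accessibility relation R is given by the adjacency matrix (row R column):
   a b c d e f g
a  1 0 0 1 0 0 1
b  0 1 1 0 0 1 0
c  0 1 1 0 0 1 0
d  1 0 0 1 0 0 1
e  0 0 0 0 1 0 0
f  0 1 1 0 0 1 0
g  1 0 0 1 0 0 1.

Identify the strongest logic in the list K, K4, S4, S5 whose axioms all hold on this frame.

S5

Transitive (axiom 4): yes — every two-step R-path is closed by a direct edge.
Reflexive (axiom T): yes — every world is R-related to itself.
Euclidean (axiom 5): yes — any two successors of a common world are R-related.
So F validates K, K4, S4, S5. The strongest is S5.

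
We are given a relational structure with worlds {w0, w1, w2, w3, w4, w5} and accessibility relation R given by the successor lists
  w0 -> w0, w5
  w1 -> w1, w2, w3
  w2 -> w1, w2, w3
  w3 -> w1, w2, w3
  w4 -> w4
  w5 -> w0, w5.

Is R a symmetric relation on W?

Yes

Symmetric: yes — every pair in R has its reverse in R.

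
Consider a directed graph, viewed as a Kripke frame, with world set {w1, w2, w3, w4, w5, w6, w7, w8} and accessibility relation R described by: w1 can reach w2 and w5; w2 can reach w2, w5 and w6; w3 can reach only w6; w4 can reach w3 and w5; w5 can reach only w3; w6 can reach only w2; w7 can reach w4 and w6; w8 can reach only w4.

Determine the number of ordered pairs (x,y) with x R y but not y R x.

Enumerating: (w1,w2), (w1,w5), (w2,w5), (w3,w6), (w4,w3), (w4,w5), (w5,w3), (w7,w4), (w7,w6), (w8,w4).

10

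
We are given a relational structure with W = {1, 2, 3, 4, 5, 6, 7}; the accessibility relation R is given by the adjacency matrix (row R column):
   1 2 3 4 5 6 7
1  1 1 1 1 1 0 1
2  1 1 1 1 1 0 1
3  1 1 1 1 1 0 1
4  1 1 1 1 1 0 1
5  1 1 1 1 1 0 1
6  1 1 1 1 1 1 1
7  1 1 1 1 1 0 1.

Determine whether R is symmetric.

Symmetric: no — 6 R 1 but not 1 R 6.

No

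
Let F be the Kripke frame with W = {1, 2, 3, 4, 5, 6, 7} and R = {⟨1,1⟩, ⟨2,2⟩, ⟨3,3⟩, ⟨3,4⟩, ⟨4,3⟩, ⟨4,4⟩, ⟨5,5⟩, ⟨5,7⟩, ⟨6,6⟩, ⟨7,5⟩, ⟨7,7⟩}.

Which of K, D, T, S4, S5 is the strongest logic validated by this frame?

Serial (axiom D): yes — every world has a successor (e.g. 1 R 1).
Reflexive (axiom T): yes — every world is R-related to itself.
Transitive (axiom 4): yes — every two-step R-path is closed by a direct edge.
Euclidean (axiom 5): yes — any two successors of a common world are R-related.
So F validates K, D, T, S4, S5. The strongest is S5.

S5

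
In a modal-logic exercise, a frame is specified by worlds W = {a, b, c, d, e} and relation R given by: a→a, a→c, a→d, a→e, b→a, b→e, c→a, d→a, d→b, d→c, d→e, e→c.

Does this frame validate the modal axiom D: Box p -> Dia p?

Yes

The schema D characterises exactly the serial frames.
Serial: yes — every world has a successor (e.g. a R a).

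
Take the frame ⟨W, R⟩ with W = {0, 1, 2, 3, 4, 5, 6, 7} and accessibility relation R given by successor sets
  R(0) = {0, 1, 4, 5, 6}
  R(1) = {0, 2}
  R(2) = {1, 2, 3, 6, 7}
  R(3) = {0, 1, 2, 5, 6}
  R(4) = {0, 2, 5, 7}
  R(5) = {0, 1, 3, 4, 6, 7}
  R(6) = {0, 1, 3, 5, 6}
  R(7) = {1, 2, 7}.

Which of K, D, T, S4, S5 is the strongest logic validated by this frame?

D

Serial (axiom D): yes — every world has a successor (e.g. 0 R 0).
Reflexive (axiom T): no — 1 is not related to itself.
Transitive (axiom 4): no — 0 R 1 and 1 R 2, but not 0 R 2.
Euclidean (axiom 5): no — 0 R 1 and 0 R 4, but not 1 R 4.
So F validates K, D; T would additionally require R to be reflexive. The strongest is D.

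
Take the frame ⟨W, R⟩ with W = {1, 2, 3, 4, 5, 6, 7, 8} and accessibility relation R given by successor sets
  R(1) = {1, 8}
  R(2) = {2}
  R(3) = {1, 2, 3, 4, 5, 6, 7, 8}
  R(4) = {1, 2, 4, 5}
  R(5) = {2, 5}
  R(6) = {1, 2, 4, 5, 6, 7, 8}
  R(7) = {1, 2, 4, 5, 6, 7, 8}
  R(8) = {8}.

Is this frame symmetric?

No

Symmetric: no — 1 R 8 but not 8 R 1.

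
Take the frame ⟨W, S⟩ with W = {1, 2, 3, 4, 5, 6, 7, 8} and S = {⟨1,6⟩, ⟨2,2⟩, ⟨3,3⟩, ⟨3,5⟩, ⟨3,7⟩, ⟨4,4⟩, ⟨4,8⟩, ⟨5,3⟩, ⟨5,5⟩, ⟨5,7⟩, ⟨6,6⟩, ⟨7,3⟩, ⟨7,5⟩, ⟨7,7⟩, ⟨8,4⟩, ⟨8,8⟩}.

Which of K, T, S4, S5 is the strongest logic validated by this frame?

Reflexive (axiom T): no — 1 is not related to itself.
Transitive (axiom 4): yes — every two-step S-path is closed by a direct edge.
Euclidean (axiom 5): yes — any two successors of a common world are S-related.
So F validates K; T would additionally require S to be reflexive. The strongest is K.

K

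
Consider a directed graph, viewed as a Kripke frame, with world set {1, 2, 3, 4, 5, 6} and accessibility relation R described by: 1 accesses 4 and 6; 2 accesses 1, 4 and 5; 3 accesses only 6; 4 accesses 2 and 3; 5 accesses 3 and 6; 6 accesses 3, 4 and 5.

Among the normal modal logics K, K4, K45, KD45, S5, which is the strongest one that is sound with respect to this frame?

K

Transitive (axiom 4): no — 1 R 4 and 4 R 2, but not 1 R 2.
Euclidean (axiom 5): no — 1 R 4 and 1 R 6, but not 4 R 6.
Serial (axiom D): yes — every world has a successor (e.g. 1 R 4).
Reflexive (axiom T): no — 1 is not related to itself.
So F validates K; K4 would additionally require R to be transitive. The strongest is K.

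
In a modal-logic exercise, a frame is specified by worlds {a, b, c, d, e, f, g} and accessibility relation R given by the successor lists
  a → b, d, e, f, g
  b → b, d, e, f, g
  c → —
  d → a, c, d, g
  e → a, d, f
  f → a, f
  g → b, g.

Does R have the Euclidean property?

Euclidean: no — a R d and a R b, but not d R b.

No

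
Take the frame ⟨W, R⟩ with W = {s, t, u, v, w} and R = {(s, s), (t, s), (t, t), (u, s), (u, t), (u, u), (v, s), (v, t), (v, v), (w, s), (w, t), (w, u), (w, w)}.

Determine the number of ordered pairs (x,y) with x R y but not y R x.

Enumerating: (t,s), (u,s), (u,t), (v,s), (v,t), (w,s), (w,t), (w,u).

8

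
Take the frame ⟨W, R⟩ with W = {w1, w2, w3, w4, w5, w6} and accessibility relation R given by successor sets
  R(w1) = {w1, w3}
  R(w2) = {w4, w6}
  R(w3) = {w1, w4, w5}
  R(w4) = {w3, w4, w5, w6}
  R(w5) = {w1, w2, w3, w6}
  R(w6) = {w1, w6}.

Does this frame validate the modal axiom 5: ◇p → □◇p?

By correspondence theory, 5 is valid on a frame iff R is Euclidean.
Euclidean: no — w2 R w6 and w2 R w4, but not w6 R w4.

No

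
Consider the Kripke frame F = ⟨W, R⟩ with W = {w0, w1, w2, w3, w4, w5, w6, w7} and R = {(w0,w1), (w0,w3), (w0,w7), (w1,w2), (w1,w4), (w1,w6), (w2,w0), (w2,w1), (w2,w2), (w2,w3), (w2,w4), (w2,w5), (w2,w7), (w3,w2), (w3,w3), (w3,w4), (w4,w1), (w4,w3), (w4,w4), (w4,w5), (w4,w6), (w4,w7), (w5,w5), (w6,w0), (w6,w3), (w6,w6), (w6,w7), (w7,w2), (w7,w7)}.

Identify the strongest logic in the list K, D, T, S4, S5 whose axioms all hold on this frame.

D

Serial (axiom D): yes — every world has a successor (e.g. w0 R w1).
Reflexive (axiom T): no — w0 is not related to itself.
Transitive (axiom 4): no — w0 R w1 and w1 R w2, but not w0 R w2.
Euclidean (axiom 5): no — w0 R w1 and w0 R w3, but not w1 R w3.
So F validates K, D; T would additionally require R to be reflexive. The strongest is D.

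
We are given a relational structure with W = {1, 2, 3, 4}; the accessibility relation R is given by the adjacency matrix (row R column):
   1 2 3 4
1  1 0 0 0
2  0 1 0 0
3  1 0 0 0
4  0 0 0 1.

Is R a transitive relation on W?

Yes

Transitive: yes — every two-step R-path is closed by a direct edge.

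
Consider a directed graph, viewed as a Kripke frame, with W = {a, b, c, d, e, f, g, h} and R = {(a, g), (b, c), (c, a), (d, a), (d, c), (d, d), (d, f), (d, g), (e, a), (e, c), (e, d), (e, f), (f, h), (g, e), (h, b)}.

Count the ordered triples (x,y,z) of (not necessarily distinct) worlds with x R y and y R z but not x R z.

Enumerating: (a,g,e), (b,c,a), (c,a,g), (d,f,h), (d,g,e), (e,a,g), (e,d,g), (e,f,h), (f,h,b), (g,e,a), (g,e,c), (g,e,d), (g,e,f), (h,b,c).

14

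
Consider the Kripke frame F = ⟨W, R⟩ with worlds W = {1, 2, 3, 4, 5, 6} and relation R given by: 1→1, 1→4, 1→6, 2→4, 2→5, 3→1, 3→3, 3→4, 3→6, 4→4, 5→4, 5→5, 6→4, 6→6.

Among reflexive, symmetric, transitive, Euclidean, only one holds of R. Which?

transitive

Reflexive: no — 2 is not related to itself.
Symmetric: no — 1 R 4 but not 4 R 1.
Transitive: yes — every two-step R-path is closed by a direct edge.
Euclidean: no — 1 R 4 and 1 R 6, but not 4 R 6.
Only transitive holds.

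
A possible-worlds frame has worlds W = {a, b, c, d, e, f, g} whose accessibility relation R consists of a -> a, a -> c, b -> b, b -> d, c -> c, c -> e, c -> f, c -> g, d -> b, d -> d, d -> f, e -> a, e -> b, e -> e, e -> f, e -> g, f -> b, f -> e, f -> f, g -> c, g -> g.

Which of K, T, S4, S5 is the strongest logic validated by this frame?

Reflexive (axiom T): yes — every world is R-related to itself.
Transitive (axiom 4): no — a R c and c R e, but not a R e.
Euclidean (axiom 5): no — c R f and c R g, but not f R g.
So F validates K, T; S4 would additionally require R to be transitive. The strongest is T.

T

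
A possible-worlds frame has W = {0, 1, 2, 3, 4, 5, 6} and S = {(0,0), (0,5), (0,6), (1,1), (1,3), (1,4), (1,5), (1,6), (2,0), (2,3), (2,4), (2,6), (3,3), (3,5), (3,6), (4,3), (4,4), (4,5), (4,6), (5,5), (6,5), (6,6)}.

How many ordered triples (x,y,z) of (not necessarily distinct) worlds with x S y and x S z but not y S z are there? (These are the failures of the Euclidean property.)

Enumerating: (0,5,0), (0,5,6), (0,6,0), (1,3,1), (1,3,4), (1,4,1), (1,5,1), (1,5,3), (1,5,4), (1,5,6), (1,6,1), (1,6,3), … and 19 more.
Total: 31.

31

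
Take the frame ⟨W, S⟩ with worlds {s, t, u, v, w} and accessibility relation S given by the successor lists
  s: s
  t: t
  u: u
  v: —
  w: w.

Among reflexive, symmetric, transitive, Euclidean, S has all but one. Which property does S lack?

Reflexive: no — v is not related to itself.
Symmetric: yes — every pair in S has its reverse in S.
Transitive: yes — every two-step S-path is closed by a direct edge.
Euclidean: yes — any two successors of a common world are S-related.
Only reflexive fails.

reflexive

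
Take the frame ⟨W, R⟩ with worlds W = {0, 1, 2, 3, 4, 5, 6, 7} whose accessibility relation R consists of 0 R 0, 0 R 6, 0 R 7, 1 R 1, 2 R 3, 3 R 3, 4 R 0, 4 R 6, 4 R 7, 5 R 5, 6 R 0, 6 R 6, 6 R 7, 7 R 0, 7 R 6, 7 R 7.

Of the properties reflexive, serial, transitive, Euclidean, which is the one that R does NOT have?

Reflexive: no — 2 is not related to itself.
Serial: yes — every world has a successor (e.g. 0 R 0).
Transitive: yes — every two-step R-path is closed by a direct edge.
Euclidean: yes — any two successors of a common world are R-related.
Only reflexive fails.

reflexive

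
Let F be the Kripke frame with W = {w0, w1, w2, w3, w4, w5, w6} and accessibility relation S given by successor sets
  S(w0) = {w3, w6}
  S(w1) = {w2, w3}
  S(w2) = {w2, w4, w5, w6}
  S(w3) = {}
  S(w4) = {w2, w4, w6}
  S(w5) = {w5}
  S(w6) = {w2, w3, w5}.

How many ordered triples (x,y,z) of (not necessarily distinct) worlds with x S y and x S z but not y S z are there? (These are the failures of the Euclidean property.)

20

Enumerating: (w0,w3,w3), (w0,w3,w6), (w0,w6,w6), (w1,w2,w3), (w1,w3,w2), (w1,w3,w3), (w2,w4,w5), (w2,w5,w2), (w2,w5,w4), (w2,w5,w6), (w2,w6,w4), (w2,w6,w6), … and 8 more.
Total: 20.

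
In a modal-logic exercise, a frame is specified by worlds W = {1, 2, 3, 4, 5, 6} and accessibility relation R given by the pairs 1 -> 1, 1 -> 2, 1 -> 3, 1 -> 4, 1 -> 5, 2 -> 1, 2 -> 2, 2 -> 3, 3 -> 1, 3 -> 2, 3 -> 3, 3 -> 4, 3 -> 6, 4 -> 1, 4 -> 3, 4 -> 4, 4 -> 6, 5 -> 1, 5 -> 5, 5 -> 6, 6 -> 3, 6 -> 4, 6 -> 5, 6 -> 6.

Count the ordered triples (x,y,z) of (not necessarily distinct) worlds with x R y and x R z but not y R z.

22

Enumerating: (1,2,4), (1,2,5), (1,3,5), (1,4,2), (1,4,5), (1,5,2), (1,5,3), (1,5,4), (3,1,6), (3,2,4), (3,2,6), (3,4,2), … and 10 more.
Total: 22.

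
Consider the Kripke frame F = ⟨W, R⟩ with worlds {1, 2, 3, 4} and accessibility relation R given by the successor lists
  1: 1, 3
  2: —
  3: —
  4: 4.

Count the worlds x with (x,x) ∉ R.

2

Enumerating: 2, 3.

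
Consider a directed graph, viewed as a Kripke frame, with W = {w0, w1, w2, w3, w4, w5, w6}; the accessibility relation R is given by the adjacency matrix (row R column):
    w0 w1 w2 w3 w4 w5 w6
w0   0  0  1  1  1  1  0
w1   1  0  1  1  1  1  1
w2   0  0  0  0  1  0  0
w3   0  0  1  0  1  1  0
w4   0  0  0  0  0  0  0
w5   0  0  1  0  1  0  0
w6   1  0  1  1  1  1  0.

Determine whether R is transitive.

Yes

Transitive: yes — every two-step R-path is closed by a direct edge.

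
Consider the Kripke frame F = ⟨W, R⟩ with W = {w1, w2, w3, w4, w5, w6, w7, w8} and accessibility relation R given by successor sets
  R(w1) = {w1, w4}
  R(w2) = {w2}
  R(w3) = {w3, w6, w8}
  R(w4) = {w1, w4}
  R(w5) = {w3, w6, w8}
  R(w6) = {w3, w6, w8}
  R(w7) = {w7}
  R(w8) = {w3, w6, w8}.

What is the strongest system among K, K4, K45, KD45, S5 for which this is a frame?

KD45

Transitive (axiom 4): yes — every two-step R-path is closed by a direct edge.
Euclidean (axiom 5): yes — any two successors of a common world are R-related.
Serial (axiom D): yes — every world has a successor (e.g. w1 R w1).
Reflexive (axiom T): no — w5 is not related to itself.
So F validates K, K4, K45, KD45; S5 would additionally require R to be reflexive. The strongest is KD45.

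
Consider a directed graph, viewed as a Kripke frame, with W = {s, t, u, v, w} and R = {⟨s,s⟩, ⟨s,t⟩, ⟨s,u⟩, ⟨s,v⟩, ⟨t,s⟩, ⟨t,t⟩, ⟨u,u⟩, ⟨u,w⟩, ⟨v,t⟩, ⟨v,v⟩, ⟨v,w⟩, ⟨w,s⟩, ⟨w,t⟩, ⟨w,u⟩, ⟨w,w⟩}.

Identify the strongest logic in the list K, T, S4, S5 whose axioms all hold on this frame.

Reflexive (axiom T): yes — every world is R-related to itself.
Transitive (axiom 4): no — s R u and u R w, but not s R w.
Euclidean (axiom 5): no — s R t and s R u, but not t R u.
So F validates K, T; S4 would additionally require R to be transitive. The strongest is T.

T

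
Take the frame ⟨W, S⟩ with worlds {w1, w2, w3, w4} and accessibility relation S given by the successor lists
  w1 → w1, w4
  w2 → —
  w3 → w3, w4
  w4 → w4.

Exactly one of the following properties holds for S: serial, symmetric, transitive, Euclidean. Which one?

transitive

Serial: no — w2 has no S-successor.
Symmetric: no — w1 S w4 but not w4 S w1.
Transitive: yes — every two-step S-path is closed by a direct edge.
Euclidean: no — w1 S w4 and w1 S w1, but not w4 S w1.
Only transitive holds.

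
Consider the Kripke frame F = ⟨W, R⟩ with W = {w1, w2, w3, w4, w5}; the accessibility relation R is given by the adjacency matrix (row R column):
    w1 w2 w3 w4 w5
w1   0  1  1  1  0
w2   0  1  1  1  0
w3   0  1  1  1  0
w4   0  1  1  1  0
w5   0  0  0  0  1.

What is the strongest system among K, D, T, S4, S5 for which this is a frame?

Serial (axiom D): yes — every world has a successor (e.g. w1 R w2).
Reflexive (axiom T): no — w1 is not related to itself.
Transitive (axiom 4): yes — every two-step R-path is closed by a direct edge.
Euclidean (axiom 5): yes — any two successors of a common world are R-related.
So F validates K, D; T would additionally require R to be reflexive. The strongest is D.

D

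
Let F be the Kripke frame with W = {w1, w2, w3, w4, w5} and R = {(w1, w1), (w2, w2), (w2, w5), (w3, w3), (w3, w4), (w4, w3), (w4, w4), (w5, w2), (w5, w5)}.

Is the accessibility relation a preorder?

Yes

Reflexive: yes — every world is R-related to itself.
Transitive: yes — every two-step R-path is closed by a direct edge.
So R is a preorder.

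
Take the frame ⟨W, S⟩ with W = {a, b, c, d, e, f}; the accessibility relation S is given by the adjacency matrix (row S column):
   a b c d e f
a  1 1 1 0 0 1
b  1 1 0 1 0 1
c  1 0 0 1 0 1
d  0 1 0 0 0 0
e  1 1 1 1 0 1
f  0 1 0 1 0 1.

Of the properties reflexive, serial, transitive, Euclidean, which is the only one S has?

Reflexive: no — c is not related to itself.
Serial: yes — every world has a successor (e.g. a S a).
Transitive: no — a S b and b S d, but not a S d.
Euclidean: no — a S b and a S c, but not b S c.
Only serial holds.

serial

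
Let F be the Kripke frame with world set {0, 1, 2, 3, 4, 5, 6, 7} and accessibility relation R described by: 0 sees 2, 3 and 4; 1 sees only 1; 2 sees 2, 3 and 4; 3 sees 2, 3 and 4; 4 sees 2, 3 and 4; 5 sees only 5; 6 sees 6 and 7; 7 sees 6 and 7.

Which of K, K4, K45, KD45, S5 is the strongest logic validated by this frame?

Transitive (axiom 4): yes — every two-step R-path is closed by a direct edge.
Euclidean (axiom 5): yes — any two successors of a common world are R-related.
Serial (axiom D): yes — every world has a successor (e.g. 0 R 2).
Reflexive (axiom T): no — 0 is not related to itself.
So F validates K, K4, K45, KD45; S5 would additionally require R to be reflexive. The strongest is KD45.

KD45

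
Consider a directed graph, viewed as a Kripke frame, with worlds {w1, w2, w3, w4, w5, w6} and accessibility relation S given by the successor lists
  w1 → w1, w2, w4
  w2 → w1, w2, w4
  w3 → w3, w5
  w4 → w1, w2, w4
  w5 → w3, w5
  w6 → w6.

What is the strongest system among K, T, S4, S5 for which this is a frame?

S5

Reflexive (axiom T): yes — every world is S-related to itself.
Transitive (axiom 4): yes — every two-step S-path is closed by a direct edge.
Euclidean (axiom 5): yes — any two successors of a common world are S-related.
So F validates K, T, S4, S5. The strongest is S5.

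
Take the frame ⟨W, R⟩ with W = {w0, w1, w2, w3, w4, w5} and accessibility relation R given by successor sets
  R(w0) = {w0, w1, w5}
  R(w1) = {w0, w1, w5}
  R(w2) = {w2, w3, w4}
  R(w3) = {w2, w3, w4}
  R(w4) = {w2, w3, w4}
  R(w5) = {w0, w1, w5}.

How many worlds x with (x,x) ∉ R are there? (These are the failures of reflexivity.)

R is reflexive; there are no such worlds.

0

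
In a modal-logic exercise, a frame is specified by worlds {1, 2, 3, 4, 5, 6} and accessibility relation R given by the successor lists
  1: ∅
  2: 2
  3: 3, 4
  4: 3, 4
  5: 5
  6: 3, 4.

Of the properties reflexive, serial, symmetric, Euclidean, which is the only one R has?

Euclidean

Reflexive: no — 1 is not related to itself.
Serial: no — 1 has no R-successor.
Symmetric: no — 6 R 3 but not 3 R 6.
Euclidean: yes — any two successors of a common world are R-related.
Only Euclidean holds.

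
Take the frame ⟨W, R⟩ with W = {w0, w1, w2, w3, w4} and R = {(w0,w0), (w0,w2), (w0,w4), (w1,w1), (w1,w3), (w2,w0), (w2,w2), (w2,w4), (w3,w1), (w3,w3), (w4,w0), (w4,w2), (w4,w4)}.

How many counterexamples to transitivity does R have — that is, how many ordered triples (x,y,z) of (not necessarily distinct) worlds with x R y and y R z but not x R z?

0

R is transitive; there are no such tuples.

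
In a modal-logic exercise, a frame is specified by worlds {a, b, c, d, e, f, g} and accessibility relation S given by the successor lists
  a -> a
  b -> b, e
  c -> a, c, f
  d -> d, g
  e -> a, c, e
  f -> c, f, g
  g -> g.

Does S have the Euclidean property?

Euclidean: no — c S a and c S f, but not a S f.

No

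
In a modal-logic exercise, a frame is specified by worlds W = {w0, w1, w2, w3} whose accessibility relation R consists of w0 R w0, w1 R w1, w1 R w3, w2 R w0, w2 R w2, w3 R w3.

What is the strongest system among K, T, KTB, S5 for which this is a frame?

Reflexive (axiom T): yes — every world is R-related to itself.
Symmetric (axiom B): no — w1 R w3 but not w3 R w1.
Euclidean (axiom 5): no — w1 R w3 and w1 R w1, but not w3 R w1.
So F validates K, T; KTB would additionally require R to be symmetric. The strongest is T.

T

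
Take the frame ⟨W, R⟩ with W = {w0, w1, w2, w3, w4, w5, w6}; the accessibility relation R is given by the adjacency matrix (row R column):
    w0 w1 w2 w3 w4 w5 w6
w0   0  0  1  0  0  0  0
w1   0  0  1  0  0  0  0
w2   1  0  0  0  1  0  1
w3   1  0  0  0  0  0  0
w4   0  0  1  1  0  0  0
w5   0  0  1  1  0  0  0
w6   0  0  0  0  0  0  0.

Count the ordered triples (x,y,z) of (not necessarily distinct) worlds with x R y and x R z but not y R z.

20

Enumerating: (w0,w2,w2), (w1,w2,w2), (w2,w0,w0), (w2,w0,w4), (w2,w0,w6), (w2,w4,w0), (w2,w4,w4), (w2,w4,w6), (w2,w6,w0), (w2,w6,w4), (w2,w6,w6), (w3,w0,w0), … and 8 more.
Total: 20.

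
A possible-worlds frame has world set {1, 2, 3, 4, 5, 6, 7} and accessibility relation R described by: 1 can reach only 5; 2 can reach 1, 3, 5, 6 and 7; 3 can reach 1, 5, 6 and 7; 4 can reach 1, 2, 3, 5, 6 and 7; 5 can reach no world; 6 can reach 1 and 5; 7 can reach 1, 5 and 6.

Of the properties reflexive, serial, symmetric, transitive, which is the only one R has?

Reflexive: no — 1 is not related to itself.
Serial: no — 5 has no R-successor.
Symmetric: no — 1 R 5 but not 5 R 1.
Transitive: yes — every two-step R-path is closed by a direct edge.
Only transitive holds.

transitive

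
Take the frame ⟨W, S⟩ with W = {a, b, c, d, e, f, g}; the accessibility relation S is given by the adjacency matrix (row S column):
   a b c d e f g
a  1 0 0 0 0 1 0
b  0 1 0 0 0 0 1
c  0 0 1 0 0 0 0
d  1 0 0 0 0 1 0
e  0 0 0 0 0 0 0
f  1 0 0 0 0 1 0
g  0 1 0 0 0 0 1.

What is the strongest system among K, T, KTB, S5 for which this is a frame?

K

Reflexive (axiom T): no — d is not related to itself.
Symmetric (axiom B): no — d S a but not a S d.
Euclidean (axiom 5): yes — any two successors of a common world are S-related.
So F validates K; T would additionally require S to be reflexive. The strongest is K.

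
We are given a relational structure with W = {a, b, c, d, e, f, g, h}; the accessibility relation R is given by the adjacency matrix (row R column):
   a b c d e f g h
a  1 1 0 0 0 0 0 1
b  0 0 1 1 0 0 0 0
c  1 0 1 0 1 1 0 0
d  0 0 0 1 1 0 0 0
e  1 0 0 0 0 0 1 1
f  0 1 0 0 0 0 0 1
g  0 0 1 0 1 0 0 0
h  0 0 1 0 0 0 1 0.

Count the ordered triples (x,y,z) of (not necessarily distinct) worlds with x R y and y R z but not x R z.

34

Enumerating: (a,b,c), (a,b,d), (a,h,c), (a,h,g), (b,c,a), (b,c,e), (b,c,f), (b,d,e), (c,a,b), (c,a,h), (c,e,g), (c,e,h), … and 22 more.
Total: 34.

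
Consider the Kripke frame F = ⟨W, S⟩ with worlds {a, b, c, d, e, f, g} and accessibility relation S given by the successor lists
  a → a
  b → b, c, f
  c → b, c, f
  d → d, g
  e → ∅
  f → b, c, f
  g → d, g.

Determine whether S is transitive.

Transitive: yes — every two-step S-path is closed by a direct edge.

Yes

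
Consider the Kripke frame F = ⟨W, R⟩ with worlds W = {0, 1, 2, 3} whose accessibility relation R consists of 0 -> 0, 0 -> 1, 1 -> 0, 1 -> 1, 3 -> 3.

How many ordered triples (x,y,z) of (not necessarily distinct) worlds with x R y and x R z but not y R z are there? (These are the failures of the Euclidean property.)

R is Euclidean; there are no such tuples.

0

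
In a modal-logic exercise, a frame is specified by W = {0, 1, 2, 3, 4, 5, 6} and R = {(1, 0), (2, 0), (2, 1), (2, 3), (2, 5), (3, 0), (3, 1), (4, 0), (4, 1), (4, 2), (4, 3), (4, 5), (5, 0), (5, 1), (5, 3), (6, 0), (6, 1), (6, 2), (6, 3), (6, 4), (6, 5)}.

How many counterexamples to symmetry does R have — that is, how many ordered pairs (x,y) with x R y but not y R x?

Enumerating: (1,0), (2,0), (2,1), (2,3), (2,5), (3,0), (3,1), (4,0), (4,1), (4,2), (4,3), (4,5), … and 9 more.
Total: 21.

21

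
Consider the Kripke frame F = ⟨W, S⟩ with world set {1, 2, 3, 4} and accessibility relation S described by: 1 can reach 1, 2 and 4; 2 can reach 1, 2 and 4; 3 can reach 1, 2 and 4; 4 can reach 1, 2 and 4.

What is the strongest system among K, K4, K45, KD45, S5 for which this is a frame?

Transitive (axiom 4): yes — every two-step S-path is closed by a direct edge.
Euclidean (axiom 5): yes — any two successors of a common world are S-related.
Serial (axiom D): yes — every world has a successor (e.g. 1 S 1).
Reflexive (axiom T): no — 3 is not related to itself.
So F validates K, K4, K45, KD45; S5 would additionally require S to be reflexive. The strongest is KD45.

KD45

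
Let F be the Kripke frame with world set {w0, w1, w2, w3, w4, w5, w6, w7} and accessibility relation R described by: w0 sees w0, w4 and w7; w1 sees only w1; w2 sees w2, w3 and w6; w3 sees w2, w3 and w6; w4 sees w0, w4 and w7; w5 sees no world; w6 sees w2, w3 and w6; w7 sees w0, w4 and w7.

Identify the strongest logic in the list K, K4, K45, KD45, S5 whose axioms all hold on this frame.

Transitive (axiom 4): yes — every two-step R-path is closed by a direct edge.
Euclidean (axiom 5): yes — any two successors of a common world are R-related.
Serial (axiom D): no — w5 has no R-successor.
Reflexive (axiom T): no — w5 is not related to itself.
So F validates K, K4, K45; KD45 would additionally require R to be serial. The strongest is K45.

K45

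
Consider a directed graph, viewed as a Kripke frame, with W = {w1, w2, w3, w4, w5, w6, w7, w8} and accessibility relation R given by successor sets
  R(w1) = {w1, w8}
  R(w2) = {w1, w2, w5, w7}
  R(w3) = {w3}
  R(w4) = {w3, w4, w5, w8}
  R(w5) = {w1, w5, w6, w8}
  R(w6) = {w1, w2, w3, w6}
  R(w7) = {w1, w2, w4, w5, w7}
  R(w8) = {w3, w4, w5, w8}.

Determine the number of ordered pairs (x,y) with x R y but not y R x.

14

Enumerating: (w1,w8), (w2,w1), (w2,w5), (w4,w3), (w4,w5), (w5,w1), (w5,w6), (w6,w1), (w6,w2), (w6,w3), (w7,w1), (w7,w4), (w7,w5), (w8,w3).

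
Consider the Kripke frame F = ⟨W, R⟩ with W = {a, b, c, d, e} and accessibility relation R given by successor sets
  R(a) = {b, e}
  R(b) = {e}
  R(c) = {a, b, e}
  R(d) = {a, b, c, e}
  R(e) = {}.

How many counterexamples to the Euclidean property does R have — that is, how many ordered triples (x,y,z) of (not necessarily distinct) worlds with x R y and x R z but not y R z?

20

Enumerating: (a,b,b), (a,e,b), (a,e,e), (b,e,e), (c,a,a), (c,b,a), (c,b,b), (c,e,a), (c,e,b), (c,e,e), (d,a,a), (d,a,c), … and 8 more.
Total: 20.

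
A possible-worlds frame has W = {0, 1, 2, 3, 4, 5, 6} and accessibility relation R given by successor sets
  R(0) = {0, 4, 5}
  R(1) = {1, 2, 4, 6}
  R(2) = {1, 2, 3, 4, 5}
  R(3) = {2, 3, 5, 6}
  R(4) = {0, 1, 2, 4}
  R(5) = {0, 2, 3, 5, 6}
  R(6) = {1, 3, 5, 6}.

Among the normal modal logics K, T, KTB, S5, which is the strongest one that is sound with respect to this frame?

Reflexive (axiom T): yes — every world is R-related to itself.
Symmetric (axiom B): yes — every pair in R has its reverse in R.
Euclidean (axiom 5): no — 0 R 4 and 0 R 5, but not 4 R 5.
So F validates K, T, KTB; S5 would additionally require R to be Euclidean. The strongest is KTB.

KTB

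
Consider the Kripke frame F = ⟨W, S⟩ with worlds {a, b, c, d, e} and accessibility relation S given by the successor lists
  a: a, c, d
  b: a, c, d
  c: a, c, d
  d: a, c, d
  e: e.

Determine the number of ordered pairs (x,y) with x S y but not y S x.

Enumerating: (b,a), (b,c), (b,d).

3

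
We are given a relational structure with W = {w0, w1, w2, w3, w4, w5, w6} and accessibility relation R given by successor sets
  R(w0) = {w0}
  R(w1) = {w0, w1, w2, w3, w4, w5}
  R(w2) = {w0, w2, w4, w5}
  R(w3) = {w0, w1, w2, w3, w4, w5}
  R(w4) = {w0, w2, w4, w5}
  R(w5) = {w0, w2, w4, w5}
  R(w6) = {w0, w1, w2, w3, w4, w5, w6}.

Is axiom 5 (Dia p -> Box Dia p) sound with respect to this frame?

No

The schema 5 characterises exactly the Euclidean frames.
Euclidean: no — w1 R w0 and w1 R w2, but not w0 R w2.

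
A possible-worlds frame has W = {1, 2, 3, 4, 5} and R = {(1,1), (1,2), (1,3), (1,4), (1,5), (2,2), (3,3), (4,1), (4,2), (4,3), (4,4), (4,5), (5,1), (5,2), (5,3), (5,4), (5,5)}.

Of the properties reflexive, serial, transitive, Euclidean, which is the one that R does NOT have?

Euclidean

Reflexive: yes — every world is R-related to itself.
Serial: yes — every world has a successor (e.g. 1 R 1).
Transitive: yes — every two-step R-path is closed by a direct edge.
Euclidean: no — 1 R 2 and 1 R 3, but not 2 R 3.
Only Euclidean fails.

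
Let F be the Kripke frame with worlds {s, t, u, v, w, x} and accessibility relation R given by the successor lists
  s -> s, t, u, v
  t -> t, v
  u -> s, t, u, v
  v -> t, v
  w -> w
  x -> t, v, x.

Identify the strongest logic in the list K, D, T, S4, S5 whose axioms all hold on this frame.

Serial (axiom D): yes — every world has a successor (e.g. s R s).
Reflexive (axiom T): yes — every world is R-related to itself.
Transitive (axiom 4): yes — every two-step R-path is closed by a direct edge.
Euclidean (axiom 5): no — s R t and s R u, but not t R u.
So F validates K, D, T, S4; S5 would additionally require R to be Euclidean. The strongest is S4.

S4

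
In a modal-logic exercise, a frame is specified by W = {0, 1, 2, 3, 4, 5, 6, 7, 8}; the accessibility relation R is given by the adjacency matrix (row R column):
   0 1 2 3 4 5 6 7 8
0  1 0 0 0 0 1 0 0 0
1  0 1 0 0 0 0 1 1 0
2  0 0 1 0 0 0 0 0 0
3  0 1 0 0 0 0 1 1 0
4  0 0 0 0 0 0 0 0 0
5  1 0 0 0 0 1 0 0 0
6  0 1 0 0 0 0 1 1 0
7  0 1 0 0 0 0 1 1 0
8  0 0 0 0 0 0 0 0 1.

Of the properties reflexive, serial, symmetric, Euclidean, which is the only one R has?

Reflexive: no — 3 is not related to itself.
Serial: no — 4 has no R-successor.
Symmetric: no — 3 R 1 but not 1 R 3.
Euclidean: yes — any two successors of a common world are R-related.
Only Euclidean holds.

Euclidean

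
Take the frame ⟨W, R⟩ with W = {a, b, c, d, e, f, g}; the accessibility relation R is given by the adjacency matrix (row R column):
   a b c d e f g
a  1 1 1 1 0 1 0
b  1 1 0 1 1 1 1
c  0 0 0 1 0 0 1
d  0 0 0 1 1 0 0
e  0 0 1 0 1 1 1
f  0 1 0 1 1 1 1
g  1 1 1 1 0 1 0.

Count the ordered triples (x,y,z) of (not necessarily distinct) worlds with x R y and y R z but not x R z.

Enumerating: (a,b,e), (a,b,g), (a,c,g), (a,d,e), (a,f,e), (a,f,g), (b,a,c), (b,e,c), (b,g,c), (c,d,e), (c,g,a), (c,g,b), … and 21 more.
Total: 33.

33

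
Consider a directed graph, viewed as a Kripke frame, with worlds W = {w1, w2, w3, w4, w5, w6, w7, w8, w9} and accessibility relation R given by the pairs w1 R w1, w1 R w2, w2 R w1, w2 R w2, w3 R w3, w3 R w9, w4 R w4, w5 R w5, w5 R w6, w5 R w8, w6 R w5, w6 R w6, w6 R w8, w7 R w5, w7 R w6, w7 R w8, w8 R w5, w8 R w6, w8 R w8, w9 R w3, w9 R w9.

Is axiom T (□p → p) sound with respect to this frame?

No

Axiom T corresponds to the accessibility relation being reflexive.
Reflexive: no — w7 is not related to itself.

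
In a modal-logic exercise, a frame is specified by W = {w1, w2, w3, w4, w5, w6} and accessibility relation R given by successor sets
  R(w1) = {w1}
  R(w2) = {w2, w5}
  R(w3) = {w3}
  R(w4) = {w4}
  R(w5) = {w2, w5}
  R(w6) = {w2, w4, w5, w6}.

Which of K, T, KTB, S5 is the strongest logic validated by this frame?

Reflexive (axiom T): yes — every world is R-related to itself.
Symmetric (axiom B): no — w6 R w2 but not w2 R w6.
Euclidean (axiom 5): no — w6 R w2 and w6 R w4, but not w2 R w4.
So F validates K, T; KTB would additionally require R to be symmetric. The strongest is T.

T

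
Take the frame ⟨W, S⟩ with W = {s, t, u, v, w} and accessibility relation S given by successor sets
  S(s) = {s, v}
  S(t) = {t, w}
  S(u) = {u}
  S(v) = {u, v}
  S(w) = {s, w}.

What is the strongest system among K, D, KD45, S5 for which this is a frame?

D

Serial (axiom D): yes — every world has a successor (e.g. s S s).
Euclidean (axiom 5): no — s S v and s S s, but not v S s.
Transitive (axiom 4): no — s S v and v S u, but not s S u.
Reflexive (axiom T): yes — every world is S-related to itself.
So F validates K, D; KD45 would additionally require S to be Euclidean and transitive. The strongest is D.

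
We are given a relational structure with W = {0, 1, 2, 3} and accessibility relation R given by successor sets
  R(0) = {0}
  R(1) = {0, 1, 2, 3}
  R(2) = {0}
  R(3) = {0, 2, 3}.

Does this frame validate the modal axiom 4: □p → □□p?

The schema 4 characterises exactly the transitive frames.
Transitive: yes — every two-step R-path is closed by a direct edge.

Yes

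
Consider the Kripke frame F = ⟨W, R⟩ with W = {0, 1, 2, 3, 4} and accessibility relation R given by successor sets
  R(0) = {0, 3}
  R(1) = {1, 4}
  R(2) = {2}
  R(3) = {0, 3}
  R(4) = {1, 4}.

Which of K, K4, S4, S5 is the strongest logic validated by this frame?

S5

Transitive (axiom 4): yes — every two-step R-path is closed by a direct edge.
Reflexive (axiom T): yes — every world is R-related to itself.
Euclidean (axiom 5): yes — any two successors of a common world are R-related.
So F validates K, K4, S4, S5. The strongest is S5.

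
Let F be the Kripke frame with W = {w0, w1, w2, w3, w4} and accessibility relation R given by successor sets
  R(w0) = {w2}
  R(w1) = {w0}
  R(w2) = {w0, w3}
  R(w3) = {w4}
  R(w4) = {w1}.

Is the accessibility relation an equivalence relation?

Reflexive: no — w0 is not related to itself.
Symmetric: no — w1 R w0 but not w0 R w1.
Transitive: no — w0 R w2 and w2 R w3, but not w0 R w3.
So R is not an equivalence relation.

No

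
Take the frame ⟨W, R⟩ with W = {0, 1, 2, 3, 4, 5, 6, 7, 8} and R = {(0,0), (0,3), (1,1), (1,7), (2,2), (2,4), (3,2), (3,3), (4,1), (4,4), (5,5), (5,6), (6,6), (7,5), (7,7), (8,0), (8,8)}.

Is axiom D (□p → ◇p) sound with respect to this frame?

Yes

Axiom D corresponds to the accessibility relation being serial.
Serial: yes — every world has a successor (e.g. 0 R 0).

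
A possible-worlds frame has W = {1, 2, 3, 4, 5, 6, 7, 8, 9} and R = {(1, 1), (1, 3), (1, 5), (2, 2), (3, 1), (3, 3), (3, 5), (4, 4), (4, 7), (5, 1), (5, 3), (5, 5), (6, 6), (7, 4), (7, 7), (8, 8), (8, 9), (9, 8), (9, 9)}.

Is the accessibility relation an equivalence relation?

Reflexive: yes — every world is R-related to itself.
Symmetric: yes — every pair in R has its reverse in R.
Transitive: yes — every two-step R-path is closed by a direct edge.
So R is an equivalence relation.

Yes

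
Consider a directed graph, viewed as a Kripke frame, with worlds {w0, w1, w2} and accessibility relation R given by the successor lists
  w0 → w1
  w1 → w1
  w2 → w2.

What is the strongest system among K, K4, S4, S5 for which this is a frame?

Transitive (axiom 4): yes — every two-step R-path is closed by a direct edge.
Reflexive (axiom T): no — w0 is not related to itself.
Euclidean (axiom 5): yes — any two successors of a common world are R-related.
So F validates K, K4; S4 would additionally require R to be reflexive. The strongest is K4.

K4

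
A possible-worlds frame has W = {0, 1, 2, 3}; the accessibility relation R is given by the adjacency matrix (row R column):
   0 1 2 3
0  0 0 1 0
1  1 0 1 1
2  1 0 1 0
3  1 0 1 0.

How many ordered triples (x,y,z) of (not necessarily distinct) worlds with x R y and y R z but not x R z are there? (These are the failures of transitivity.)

1

Enumerating: (0,2,0).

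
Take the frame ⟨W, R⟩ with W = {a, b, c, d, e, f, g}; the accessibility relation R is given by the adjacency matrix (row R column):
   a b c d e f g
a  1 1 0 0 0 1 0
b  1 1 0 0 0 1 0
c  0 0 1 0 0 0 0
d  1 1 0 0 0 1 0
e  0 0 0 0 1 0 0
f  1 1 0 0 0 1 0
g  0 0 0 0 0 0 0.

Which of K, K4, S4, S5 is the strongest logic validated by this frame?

Transitive (axiom 4): yes — every two-step R-path is closed by a direct edge.
Reflexive (axiom T): no — d is not related to itself.
Euclidean (axiom 5): yes — any two successors of a common world are R-related.
So F validates K, K4; S4 would additionally require R to be reflexive. The strongest is K4.

K4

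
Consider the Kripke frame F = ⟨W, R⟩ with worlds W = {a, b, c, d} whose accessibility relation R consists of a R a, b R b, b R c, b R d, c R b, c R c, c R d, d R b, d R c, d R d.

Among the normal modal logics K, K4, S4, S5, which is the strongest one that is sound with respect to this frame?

S5

Transitive (axiom 4): yes — every two-step R-path is closed by a direct edge.
Reflexive (axiom T): yes — every world is R-related to itself.
Euclidean (axiom 5): yes — any two successors of a common world are R-related.
So F validates K, K4, S4, S5. The strongest is S5.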